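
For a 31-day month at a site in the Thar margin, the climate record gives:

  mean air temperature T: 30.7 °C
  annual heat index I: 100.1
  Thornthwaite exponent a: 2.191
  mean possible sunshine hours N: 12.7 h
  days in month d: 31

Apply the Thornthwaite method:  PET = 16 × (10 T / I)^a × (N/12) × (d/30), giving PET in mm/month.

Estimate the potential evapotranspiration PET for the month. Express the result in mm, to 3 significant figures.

204 mm

10T/I = 10 × 30.7 / 100.1 = 3.0669
(10T/I)^a = 3.0669^2.191 = 11.6509
Uncorrected PET = 16 × 11.6509 = 186.414 mm
Correction = (N/12)(d/30) = (12.7/12)(31/30) = 1.0936
PET = 186.414 × 1.0936 = 203.862 mm/month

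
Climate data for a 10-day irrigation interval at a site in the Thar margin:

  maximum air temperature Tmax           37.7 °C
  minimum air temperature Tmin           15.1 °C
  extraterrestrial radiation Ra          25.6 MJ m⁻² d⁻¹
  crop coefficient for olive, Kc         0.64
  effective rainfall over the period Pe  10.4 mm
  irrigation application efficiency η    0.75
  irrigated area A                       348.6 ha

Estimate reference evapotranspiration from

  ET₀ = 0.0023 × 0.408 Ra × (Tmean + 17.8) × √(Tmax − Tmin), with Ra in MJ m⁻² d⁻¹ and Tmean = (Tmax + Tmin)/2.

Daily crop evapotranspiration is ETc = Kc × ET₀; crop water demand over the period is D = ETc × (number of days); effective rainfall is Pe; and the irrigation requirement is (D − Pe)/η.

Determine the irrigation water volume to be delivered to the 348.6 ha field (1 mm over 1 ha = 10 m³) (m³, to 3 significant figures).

102000 m³

Tmean = (37.7 + 15.1)/2 = 26.40 °C
0.408 Ra = 0.408 × 25.6 = 10.4448 mm/d equivalent
ET₀ = 0.0023 × 10.4448 × (26.40 + 17.8) × √22.6 = 0.0023 × 10.4448 × 44.20 × 4.7539 = 5.0478 mm/d
ETc = Kc × ET₀ = 0.64 × 5.0478 = 3.2306 mm/d
Crop demand D = ETc × 10 d = 3.2306 × 10 = 32.306 mm
D − Pe = 32.306 − 10.4 = 21.906 mm
Gross irrigation = 21.906 / 0.75 = 29.208 mm
Volume = 29.208 mm × 348.6 ha × 10 = 101819.1 m³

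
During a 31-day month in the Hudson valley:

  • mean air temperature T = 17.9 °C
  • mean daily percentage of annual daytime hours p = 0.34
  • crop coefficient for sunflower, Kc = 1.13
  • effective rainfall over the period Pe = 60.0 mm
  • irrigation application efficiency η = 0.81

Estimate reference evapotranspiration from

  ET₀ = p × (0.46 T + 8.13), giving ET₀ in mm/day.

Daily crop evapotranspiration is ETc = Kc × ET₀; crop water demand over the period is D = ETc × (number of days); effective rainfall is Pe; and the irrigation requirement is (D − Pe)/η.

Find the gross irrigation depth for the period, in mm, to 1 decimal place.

ET₀ = 0.34 × (0.46 × 17.9 + 8.13) = 0.34 × 16.364 = 5.5638 mm/d
ETc = Kc × ET₀ = 1.13 × 5.5638 = 6.2871 mm/d
Crop demand D = ETc × 31 d = 6.2871 × 31 = 194.900 mm
D − Pe = 194.900 − 60.0 = 134.900 mm
Gross irrigation = 134.900 / 0.81 = 166.543 mm

166.5 mm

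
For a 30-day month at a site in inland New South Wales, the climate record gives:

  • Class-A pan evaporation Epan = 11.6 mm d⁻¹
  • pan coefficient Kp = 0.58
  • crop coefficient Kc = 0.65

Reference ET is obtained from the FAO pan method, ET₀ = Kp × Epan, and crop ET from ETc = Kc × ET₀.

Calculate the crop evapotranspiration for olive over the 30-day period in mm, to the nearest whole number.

131 mm

ET₀ = 0.58 × 11.6 = 6.7280 mm/d
ETc = Kc × ET₀ = 0.65 × 6.7280 = 4.3732 mm/d
Over 30 days: 4.3732 × 30 = 131.196 mm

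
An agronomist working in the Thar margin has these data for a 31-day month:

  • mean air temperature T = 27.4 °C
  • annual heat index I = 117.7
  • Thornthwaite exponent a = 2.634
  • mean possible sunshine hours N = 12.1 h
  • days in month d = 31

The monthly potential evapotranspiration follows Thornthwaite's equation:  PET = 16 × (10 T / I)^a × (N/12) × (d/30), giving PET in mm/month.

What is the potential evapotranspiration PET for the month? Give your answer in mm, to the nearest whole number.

154 mm

10T/I = 10 × 27.4 / 117.7 = 2.3280
(10T/I)^a = 2.3280^2.634 = 9.2605
Uncorrected PET = 16 × 9.2605 = 148.168 mm
Correction = (N/12)(d/30) = (12.1/12)(31/30) = 1.0419
PET = 148.168 × 1.0419 = 154.376 mm/month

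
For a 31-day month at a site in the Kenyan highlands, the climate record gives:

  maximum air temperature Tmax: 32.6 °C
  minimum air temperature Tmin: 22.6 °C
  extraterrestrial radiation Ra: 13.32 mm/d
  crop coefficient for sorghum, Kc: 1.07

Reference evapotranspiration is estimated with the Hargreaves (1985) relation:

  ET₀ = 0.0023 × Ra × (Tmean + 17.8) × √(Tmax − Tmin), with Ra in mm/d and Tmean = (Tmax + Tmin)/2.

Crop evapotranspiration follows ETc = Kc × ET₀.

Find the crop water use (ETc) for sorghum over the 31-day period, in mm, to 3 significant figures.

Tmean = (32.6 + 22.6)/2 = 27.60 °C
ET₀ = 0.0023 × 13.32 × (27.60 + 17.8) × √10.0 = 0.0023 × 13.32 × 45.40 × 3.1623 = 4.3984 mm/d
ETc = Kc × ET₀ = 1.07 × 4.3984 = 4.7063 mm/d
Over 31 days: 4.7063 × 31 = 145.895 mm

146 mm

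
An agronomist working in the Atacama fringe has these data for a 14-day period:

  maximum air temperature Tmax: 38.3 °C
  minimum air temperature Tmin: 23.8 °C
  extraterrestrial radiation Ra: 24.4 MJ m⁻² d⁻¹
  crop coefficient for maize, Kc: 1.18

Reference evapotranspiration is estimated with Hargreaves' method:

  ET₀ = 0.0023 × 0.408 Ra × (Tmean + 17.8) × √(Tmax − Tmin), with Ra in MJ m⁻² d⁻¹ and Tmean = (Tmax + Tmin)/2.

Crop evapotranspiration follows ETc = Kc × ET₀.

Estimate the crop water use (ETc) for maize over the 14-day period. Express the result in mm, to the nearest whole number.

Tmean = (38.3 + 23.8)/2 = 31.05 °C
0.408 Ra = 0.408 × 24.4 = 9.9552 mm/d equivalent
ET₀ = 0.0023 × 9.9552 × (31.05 + 17.8) × √14.5 = 0.0023 × 9.9552 × 48.85 × 3.8079 = 4.2592 mm/d
ETc = Kc × ET₀ = 1.18 × 4.2592 = 5.0259 mm/d
Over 14 days: 5.0259 × 14 = 70.363 mm

70 mm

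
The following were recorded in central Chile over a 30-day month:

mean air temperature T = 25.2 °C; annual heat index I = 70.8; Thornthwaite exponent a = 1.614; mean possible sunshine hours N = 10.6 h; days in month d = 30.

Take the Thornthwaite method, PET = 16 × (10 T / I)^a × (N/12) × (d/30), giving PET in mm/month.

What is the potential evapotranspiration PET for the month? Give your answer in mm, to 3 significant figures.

10T/I = 10 × 25.2 / 70.8 = 3.5593
(10T/I)^a = 3.5593^1.614 = 7.7607
Uncorrected PET = 16 × 7.7607 = 124.171 mm
Correction = (N/12)(d/30) = (10.6/12)(30/30) = 0.8833
PET = 124.171 × 0.8833 = 109.680 mm/month

110 mm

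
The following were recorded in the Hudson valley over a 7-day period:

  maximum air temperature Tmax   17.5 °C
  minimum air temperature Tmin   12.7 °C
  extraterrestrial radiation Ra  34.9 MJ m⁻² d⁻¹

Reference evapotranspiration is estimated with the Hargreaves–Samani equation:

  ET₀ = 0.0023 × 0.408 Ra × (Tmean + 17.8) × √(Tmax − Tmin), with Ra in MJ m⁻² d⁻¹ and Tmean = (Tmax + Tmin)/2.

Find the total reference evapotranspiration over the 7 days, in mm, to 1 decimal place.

16.5 mm

Tmean = (17.5 + 12.7)/2 = 15.10 °C
0.408 Ra = 0.408 × 34.9 = 14.2392 mm/d equivalent
ET₀ = 0.0023 × 14.2392 × (15.10 + 17.8) × √4.8 = 0.0023 × 14.2392 × 32.90 × 2.1909 = 2.3607 mm/d
Over 7 days: 2.3607 × 7 = 16.525 mm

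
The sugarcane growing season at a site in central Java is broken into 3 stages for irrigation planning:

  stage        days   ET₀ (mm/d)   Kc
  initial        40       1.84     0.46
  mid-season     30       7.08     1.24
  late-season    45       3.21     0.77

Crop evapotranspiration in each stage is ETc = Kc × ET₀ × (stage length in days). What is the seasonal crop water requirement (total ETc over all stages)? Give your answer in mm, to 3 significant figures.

408 mm

initial: 0.46 × 1.84 × 40 = 33.86 mm
mid-season: 1.24 × 7.08 × 30 = 263.38 mm
late-season: 0.77 × 3.21 × 45 = 111.23 mm
Seasonal total = 408.47 mm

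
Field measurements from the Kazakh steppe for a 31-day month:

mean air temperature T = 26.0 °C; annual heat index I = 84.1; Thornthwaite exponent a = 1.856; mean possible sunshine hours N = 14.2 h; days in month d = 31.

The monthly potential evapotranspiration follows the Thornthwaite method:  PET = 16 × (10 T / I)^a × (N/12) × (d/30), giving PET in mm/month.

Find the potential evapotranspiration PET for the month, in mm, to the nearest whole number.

159 mm

10T/I = 10 × 26.0 / 84.1 = 3.0916
(10T/I)^a = 3.0916^1.856 = 8.1242
Uncorrected PET = 16 × 8.1242 = 129.987 mm
Correction = (N/12)(d/30) = (14.2/12)(31/30) = 1.2228
PET = 129.987 × 1.2228 = 158.948 mm/month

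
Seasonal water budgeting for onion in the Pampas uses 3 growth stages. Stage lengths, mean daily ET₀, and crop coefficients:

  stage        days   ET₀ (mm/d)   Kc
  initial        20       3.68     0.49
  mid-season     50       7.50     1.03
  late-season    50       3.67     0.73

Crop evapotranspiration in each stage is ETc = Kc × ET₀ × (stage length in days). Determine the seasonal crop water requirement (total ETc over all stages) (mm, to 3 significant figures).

initial: 0.49 × 3.68 × 20 = 36.06 mm
mid-season: 1.03 × 7.50 × 50 = 386.25 mm
late-season: 0.73 × 3.67 × 50 = 133.96 mm
Seasonal total = 556.27 mm

556 mm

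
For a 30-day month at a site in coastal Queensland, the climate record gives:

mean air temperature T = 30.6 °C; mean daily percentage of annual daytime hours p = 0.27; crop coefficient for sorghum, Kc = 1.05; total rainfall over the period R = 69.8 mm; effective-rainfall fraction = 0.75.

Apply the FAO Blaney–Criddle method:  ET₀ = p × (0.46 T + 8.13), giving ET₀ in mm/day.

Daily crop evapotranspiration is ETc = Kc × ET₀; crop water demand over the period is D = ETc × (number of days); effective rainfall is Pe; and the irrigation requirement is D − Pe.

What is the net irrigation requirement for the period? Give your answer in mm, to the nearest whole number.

137 mm

ET₀ = 0.27 × (0.46 × 30.6 + 8.13) = 0.27 × 22.206 = 5.9956 mm/d
ETc = Kc × ET₀ = 1.05 × 5.9956 = 6.2954 mm/d
Crop demand D = ETc × 30 d = 6.2954 × 30 = 188.862 mm
Pe = 0.75 × 69.8 = 52.350 mm
D − Pe = 188.862 − 52.350 = 136.512 mm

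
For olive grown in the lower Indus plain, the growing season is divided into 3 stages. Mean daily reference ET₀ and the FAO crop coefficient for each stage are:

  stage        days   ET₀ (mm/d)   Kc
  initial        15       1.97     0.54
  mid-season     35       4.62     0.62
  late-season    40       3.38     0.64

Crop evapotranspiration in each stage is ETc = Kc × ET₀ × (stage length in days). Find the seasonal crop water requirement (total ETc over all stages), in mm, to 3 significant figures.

203 mm

initial: 0.54 × 1.97 × 15 = 15.96 mm
mid-season: 0.62 × 4.62 × 35 = 100.25 mm
late-season: 0.64 × 3.38 × 40 = 86.53 mm
Seasonal total = 202.74 mm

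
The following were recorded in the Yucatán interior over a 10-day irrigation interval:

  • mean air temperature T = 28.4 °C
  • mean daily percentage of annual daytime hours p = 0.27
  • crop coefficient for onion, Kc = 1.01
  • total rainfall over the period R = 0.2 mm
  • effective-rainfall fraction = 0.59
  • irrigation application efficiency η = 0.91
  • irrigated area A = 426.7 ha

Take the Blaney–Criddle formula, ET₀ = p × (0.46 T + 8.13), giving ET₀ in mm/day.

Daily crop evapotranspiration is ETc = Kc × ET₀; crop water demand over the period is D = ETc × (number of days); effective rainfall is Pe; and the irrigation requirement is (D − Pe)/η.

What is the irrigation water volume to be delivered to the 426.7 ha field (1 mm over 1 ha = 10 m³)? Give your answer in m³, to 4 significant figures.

270500 m³

ET₀ = 0.27 × (0.46 × 28.4 + 8.13) = 0.27 × 21.194 = 5.7224 mm/d
ETc = Kc × ET₀ = 1.01 × 5.7224 = 5.7796 mm/d
Crop demand D = ETc × 10 d = 5.7796 × 10 = 57.796 mm
Pe = 0.59 × 0.2 = 0.118 mm
D − Pe = 57.796 − 0.118 = 57.678 mm
Gross irrigation = 57.678 / 0.91 = 63.382 mm
Volume = 63.382 mm × 426.7 ha × 10 = 270451.0 m³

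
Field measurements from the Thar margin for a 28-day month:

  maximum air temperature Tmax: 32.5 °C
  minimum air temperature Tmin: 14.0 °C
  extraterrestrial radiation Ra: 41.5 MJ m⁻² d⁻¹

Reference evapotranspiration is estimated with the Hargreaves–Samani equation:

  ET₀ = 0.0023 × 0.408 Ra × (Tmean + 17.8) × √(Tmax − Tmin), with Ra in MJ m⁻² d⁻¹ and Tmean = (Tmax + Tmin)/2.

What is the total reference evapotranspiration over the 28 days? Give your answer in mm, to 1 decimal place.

Tmean = (32.5 + 14.0)/2 = 23.25 °C
0.408 Ra = 0.408 × 41.5 = 16.9320 mm/d equivalent
ET₀ = 0.0023 × 16.9320 × (23.25 + 17.8) × √18.5 = 0.0023 × 16.9320 × 41.05 × 4.3012 = 6.8760 mm/d
Over 28 days: 6.8760 × 28 = 192.528 mm

192.5 mm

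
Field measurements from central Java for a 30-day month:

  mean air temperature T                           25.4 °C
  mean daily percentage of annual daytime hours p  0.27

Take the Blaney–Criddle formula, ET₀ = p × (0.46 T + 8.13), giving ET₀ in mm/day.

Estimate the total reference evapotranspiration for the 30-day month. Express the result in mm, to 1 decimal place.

ET₀ = 0.27 × (0.46 × 25.4 + 8.13) = 0.27 × 19.814 = 5.3498 mm/d
Monthly total = 5.3498 × 30 = 160.494 mm

160.5 mm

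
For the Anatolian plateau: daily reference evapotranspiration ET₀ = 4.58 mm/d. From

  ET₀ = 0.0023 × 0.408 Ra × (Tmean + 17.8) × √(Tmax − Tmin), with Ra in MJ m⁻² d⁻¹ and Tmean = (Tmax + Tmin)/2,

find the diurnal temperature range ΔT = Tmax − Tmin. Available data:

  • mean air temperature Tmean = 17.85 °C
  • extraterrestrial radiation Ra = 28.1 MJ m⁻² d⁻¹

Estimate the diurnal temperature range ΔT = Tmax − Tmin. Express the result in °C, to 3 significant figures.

√ΔT = ET₀ / [0.0023 × 0.408 × Ra × (Tmean+17.8)] = 4.58 / (0.0023 × 11.4648 × 35.65) = 4.8720
ΔT = 4.8720² = 23.736 °C

23.7 °C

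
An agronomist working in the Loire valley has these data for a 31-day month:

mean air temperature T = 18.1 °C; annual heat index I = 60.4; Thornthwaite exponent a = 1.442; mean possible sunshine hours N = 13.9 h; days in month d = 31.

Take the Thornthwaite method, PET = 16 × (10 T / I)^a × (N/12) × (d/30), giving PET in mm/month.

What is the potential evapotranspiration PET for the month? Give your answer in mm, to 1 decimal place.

93.2 mm

10T/I = 10 × 18.1 / 60.4 = 2.9967
(10T/I)^a = 2.9967^1.442 = 4.8677
Uncorrected PET = 16 × 4.8677 = 77.883 mm
Correction = (N/12)(d/30) = (13.9/12)(31/30) = 1.1969
PET = 77.883 × 1.1969 = 93.218 mm/month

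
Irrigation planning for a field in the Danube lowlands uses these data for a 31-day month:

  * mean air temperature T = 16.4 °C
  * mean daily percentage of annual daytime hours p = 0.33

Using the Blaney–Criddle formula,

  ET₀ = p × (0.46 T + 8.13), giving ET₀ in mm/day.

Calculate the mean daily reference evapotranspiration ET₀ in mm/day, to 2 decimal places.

ET₀ = 0.33 × (0.46 × 16.4 + 8.13) = 0.33 × 15.674 = 5.1724 mm/d

5.17 mm/day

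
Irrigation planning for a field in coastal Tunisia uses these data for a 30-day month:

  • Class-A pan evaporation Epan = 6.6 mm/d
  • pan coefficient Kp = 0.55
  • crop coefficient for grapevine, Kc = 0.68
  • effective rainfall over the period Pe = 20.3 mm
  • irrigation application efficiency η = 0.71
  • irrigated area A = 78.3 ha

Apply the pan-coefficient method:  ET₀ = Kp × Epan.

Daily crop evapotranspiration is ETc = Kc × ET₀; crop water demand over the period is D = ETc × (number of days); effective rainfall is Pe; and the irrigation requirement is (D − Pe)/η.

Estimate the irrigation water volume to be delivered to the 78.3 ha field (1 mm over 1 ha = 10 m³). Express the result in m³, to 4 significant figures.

ET₀ = 0.55 × 6.6 = 3.6300 mm/d
ETc = Kc × ET₀ = 0.68 × 3.6300 = 2.4684 mm/d
Crop demand D = ETc × 30 d = 2.4684 × 30 = 74.052 mm
D − Pe = 74.052 − 20.3 = 53.752 mm
Gross irrigation = 53.752 / 0.71 = 75.707 mm
Volume = 75.707 mm × 78.3 ha × 10 = 59278.6 m³

59280 m³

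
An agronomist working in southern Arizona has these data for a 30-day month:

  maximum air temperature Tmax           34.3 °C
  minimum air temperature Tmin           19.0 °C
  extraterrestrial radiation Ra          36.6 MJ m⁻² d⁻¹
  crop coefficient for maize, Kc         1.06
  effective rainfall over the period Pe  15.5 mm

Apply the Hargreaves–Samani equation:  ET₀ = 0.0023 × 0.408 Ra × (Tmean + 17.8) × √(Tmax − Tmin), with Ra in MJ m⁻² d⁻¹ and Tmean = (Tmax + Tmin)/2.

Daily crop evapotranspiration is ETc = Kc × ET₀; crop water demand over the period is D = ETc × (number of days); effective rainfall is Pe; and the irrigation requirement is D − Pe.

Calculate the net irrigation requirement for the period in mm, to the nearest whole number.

174 mm

Tmean = (34.3 + 19.0)/2 = 26.65 °C
0.408 Ra = 0.408 × 36.6 = 14.9328 mm/d equivalent
ET₀ = 0.0023 × 14.9328 × (26.65 + 17.8) × √15.3 = 0.0023 × 14.9328 × 44.45 × 3.9115 = 5.9715 mm/d
ETc = Kc × ET₀ = 1.06 × 5.9715 = 6.3298 mm/d
Crop demand D = ETc × 30 d = 6.3298 × 30 = 189.894 mm
D − Pe = 189.894 − 15.5 = 174.394 mm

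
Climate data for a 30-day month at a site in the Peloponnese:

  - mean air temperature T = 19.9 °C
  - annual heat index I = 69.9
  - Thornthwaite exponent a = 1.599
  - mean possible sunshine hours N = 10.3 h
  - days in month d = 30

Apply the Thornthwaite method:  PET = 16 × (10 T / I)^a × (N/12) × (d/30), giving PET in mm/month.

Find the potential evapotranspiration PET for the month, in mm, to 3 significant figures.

10T/I = 10 × 19.9 / 69.9 = 2.8469
(10T/I)^a = 2.8469^1.599 = 5.3277
Uncorrected PET = 16 × 5.3277 = 85.243 mm
Correction = (N/12)(d/30) = (10.3/12)(30/30) = 0.8583
PET = 85.243 × 0.8583 = 73.164 mm/month

73.2 mm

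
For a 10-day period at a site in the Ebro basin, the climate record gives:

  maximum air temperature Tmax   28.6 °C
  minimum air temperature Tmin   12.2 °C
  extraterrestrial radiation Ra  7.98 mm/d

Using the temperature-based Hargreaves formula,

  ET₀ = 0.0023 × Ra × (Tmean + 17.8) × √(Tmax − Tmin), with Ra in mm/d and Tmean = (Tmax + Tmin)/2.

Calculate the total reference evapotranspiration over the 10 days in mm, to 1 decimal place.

28.4 mm

Tmean = (28.6 + 12.2)/2 = 20.40 °C
ET₀ = 0.0023 × 7.98 × (20.40 + 17.8) × √16.4 = 0.0023 × 7.98 × 38.20 × 4.0497 = 2.8393 mm/d
Over 10 days: 2.8393 × 10 = 28.393 mm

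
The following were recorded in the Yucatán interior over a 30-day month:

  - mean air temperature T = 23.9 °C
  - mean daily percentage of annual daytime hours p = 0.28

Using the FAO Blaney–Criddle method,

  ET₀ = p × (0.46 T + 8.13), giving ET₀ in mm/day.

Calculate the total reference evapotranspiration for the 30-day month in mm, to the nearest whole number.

161 mm

ET₀ = 0.28 × (0.46 × 23.9 + 8.13) = 0.28 × 19.124 = 5.3547 mm/d
Monthly total = 5.3547 × 30 = 160.641 mm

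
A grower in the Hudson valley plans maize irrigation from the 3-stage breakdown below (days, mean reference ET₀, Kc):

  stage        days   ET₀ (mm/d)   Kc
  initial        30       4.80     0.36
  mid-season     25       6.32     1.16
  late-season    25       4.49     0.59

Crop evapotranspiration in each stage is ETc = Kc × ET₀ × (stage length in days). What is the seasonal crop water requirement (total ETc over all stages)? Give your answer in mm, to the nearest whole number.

301 mm

initial: 0.36 × 4.80 × 30 = 51.84 mm
mid-season: 1.16 × 6.32 × 25 = 183.28 mm
late-season: 0.59 × 4.49 × 25 = 66.23 mm
Seasonal total = 301.35 mm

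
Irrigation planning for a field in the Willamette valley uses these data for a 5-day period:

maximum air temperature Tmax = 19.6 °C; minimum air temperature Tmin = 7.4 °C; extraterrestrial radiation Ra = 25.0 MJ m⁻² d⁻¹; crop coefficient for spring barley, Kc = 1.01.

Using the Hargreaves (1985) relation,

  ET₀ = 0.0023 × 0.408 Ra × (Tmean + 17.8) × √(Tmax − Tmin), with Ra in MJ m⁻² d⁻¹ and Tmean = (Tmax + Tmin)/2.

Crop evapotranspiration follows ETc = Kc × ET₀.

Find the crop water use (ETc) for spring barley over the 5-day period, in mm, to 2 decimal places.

12.95 mm

Tmean = (19.6 + 7.4)/2 = 13.50 °C
0.408 Ra = 0.408 × 25.0 = 10.2000 mm/d equivalent
ET₀ = 0.0023 × 10.2000 × (13.50 + 17.8) × √12.2 = 0.0023 × 10.2000 × 31.30 × 3.4928 = 2.5648 mm/d
ETc = Kc × ET₀ = 1.01 × 2.5648 = 2.5904 mm/d
Over 5 days: 2.5904 × 5 = 12.952 mm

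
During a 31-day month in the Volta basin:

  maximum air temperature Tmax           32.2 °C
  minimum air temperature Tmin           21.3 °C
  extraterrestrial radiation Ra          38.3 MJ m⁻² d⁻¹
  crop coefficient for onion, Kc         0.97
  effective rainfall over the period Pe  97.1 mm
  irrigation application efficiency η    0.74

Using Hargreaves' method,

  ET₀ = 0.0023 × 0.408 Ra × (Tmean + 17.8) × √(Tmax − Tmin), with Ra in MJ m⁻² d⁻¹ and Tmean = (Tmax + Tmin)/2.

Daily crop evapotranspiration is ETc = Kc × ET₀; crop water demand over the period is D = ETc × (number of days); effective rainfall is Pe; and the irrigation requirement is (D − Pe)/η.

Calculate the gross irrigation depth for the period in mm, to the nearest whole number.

84 mm

Tmean = (32.2 + 21.3)/2 = 26.75 °C
0.408 Ra = 0.408 × 38.3 = 15.6264 mm/d equivalent
ET₀ = 0.0023 × 15.6264 × (26.75 + 17.8) × √10.9 = 0.0023 × 15.6264 × 44.55 × 3.3015 = 5.2862 mm/d
ETc = Kc × ET₀ = 0.97 × 5.2862 = 5.1276 mm/d
Crop demand D = ETc × 31 d = 5.1276 × 31 = 158.956 mm
D − Pe = 158.956 − 97.1 = 61.856 mm
Gross irrigation = 61.856 / 0.74 = 83.589 mm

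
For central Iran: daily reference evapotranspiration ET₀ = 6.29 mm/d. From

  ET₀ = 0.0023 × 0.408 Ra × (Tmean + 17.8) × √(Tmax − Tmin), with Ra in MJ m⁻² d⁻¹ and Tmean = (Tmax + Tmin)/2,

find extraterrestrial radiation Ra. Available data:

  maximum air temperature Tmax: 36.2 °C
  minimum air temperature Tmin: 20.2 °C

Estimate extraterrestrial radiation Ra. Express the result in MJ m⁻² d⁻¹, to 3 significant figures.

Tmean = (36.2+20.2)/2 = 28.20 °C; ΔT = 16.0
Ra = ET₀ / [0.0023 × 0.408 × (Tmean+17.8) × √ΔT]
   = 6.29 / (0.0023 × 0.408 × 46.00 × 4.0000) = 36.429 MJ m⁻² d⁻¹

36.4 MJ m⁻² d⁻¹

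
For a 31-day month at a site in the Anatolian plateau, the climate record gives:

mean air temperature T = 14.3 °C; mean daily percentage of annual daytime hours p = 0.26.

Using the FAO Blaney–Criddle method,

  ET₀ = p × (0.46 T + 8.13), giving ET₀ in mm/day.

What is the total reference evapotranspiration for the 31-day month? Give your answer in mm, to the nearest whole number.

119 mm

ET₀ = 0.26 × (0.46 × 14.3 + 8.13) = 0.26 × 14.708 = 3.8241 mm/d
Monthly total = 3.8241 × 31 = 118.547 mm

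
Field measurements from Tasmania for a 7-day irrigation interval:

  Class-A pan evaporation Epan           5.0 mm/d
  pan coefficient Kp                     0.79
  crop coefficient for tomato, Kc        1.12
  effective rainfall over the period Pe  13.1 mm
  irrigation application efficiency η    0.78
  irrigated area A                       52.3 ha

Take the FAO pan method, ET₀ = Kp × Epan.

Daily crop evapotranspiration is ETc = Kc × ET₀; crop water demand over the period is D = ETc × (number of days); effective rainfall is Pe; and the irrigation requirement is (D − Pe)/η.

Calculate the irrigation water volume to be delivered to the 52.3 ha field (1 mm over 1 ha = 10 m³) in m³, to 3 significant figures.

ET₀ = 0.79 × 5.0 = 3.9500 mm/d
ETc = Kc × ET₀ = 1.12 × 3.9500 = 4.4240 mm/d
Crop demand D = ETc × 7 d = 4.4240 × 7 = 30.968 mm
D − Pe = 30.968 − 13.1 = 17.868 mm
Gross irrigation = 17.868 / 0.78 = 22.908 mm
Volume = 22.908 mm × 52.3 ha × 10 = 11980.9 m³

12000 m³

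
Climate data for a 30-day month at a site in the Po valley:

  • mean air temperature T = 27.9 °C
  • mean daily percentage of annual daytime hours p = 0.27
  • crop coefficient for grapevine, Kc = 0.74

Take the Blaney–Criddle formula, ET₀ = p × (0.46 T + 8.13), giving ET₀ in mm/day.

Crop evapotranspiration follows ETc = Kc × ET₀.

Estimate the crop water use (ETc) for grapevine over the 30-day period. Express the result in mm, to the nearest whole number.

126 mm

ET₀ = 0.27 × (0.46 × 27.9 + 8.13) = 0.27 × 20.964 = 5.6603 mm/d
ETc = Kc × ET₀ = 0.74 × 5.6603 = 4.1886 mm/d
Over 30 days: 4.1886 × 30 = 125.658 mm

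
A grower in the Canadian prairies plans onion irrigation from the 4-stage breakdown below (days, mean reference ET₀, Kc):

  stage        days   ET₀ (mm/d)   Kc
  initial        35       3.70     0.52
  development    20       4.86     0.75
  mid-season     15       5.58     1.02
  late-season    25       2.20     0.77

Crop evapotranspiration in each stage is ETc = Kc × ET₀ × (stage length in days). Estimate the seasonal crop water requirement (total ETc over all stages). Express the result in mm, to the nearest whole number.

initial: 0.52 × 3.70 × 35 = 67.34 mm
development: 0.75 × 4.86 × 20 = 72.90 mm
mid-season: 1.02 × 5.58 × 15 = 85.37 mm
late-season: 0.77 × 2.20 × 25 = 42.35 mm
Seasonal total = 267.96 mm

268 mm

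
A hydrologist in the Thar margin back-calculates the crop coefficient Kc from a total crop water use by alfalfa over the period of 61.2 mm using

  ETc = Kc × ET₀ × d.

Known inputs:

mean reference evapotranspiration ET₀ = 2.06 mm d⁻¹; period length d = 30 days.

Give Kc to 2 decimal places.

ETc = Kc × ET₀ × d  ⇒  Kc = ETc / (ET₀ × d)
Kc = 61.2 / (2.06 × 30) = 61.2 / 61.80 = 0.9903

0.99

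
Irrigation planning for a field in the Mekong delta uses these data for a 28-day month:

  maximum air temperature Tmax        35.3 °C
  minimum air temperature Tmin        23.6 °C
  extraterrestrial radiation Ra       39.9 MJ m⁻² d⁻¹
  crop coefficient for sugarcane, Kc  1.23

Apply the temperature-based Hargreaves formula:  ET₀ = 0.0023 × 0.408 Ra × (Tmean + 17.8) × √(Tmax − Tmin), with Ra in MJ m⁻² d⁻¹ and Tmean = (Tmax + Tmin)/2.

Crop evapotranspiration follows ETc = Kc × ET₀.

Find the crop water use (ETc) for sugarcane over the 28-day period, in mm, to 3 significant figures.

208 mm

Tmean = (35.3 + 23.6)/2 = 29.45 °C
0.408 Ra = 0.408 × 39.9 = 16.2792 mm/d equivalent
ET₀ = 0.0023 × 16.2792 × (29.45 + 17.8) × √11.7 = 0.0023 × 16.2792 × 47.25 × 3.4205 = 6.0514 mm/d
ETc = Kc × ET₀ = 1.23 × 6.0514 = 7.4432 mm/d
Over 28 days: 7.4432 × 28 = 208.410 mm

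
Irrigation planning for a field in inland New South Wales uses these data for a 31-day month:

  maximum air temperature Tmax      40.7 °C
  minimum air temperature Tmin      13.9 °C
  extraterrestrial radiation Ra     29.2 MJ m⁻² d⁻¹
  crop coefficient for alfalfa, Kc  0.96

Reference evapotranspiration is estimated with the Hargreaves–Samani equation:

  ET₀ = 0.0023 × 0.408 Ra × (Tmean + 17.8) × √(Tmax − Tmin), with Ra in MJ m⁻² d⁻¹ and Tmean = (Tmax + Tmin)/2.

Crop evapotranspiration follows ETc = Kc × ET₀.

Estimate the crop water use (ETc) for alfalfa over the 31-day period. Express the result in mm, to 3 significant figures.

190 mm

Tmean = (40.7 + 13.9)/2 = 27.30 °C
0.408 Ra = 0.408 × 29.2 = 11.9136 mm/d equivalent
ET₀ = 0.0023 × 11.9136 × (27.30 + 17.8) × √26.8 = 0.0023 × 11.9136 × 45.10 × 5.1769 = 6.3976 mm/d
ETc = Kc × ET₀ = 0.96 × 6.3976 = 6.1417 mm/d
Over 31 days: 6.1417 × 31 = 190.393 mm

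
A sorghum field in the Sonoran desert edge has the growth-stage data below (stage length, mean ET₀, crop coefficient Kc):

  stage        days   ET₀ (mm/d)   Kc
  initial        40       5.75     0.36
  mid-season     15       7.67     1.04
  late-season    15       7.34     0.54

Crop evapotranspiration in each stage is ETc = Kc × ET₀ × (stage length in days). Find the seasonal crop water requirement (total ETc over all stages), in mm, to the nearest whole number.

initial: 0.36 × 5.75 × 40 = 82.80 mm
mid-season: 1.04 × 7.67 × 15 = 119.65 mm
late-season: 0.54 × 7.34 × 15 = 59.45 mm
Seasonal total = 261.90 mm

262 mm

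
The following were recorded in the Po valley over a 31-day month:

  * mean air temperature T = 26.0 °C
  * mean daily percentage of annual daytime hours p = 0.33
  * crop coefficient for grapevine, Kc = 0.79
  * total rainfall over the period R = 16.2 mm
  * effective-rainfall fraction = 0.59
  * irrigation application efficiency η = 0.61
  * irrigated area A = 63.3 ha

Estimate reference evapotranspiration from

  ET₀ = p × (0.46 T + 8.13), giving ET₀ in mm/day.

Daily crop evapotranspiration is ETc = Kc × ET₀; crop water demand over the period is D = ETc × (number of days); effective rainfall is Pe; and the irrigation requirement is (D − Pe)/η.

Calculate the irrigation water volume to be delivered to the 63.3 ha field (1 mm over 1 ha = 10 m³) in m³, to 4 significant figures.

ET₀ = 0.33 × (0.46 × 26.0 + 8.13) = 0.33 × 20.090 = 6.6297 mm/d
ETc = Kc × ET₀ = 0.79 × 6.6297 = 5.2375 mm/d
Crop demand D = ETc × 31 d = 5.2375 × 31 = 162.363 mm
Pe = 0.59 × 16.2 = 9.558 mm
D − Pe = 162.363 − 9.558 = 152.805 mm
Gross irrigation = 152.805 / 0.61 = 250.500 mm
Volume = 250.500 mm × 63.3 ha × 10 = 158566.5 m³

158600 m³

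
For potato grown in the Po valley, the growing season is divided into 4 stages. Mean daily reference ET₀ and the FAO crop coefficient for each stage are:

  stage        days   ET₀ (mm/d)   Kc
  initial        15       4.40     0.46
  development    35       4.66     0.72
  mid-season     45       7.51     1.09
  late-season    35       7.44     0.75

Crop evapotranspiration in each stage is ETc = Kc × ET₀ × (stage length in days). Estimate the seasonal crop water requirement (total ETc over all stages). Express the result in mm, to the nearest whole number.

initial: 0.46 × 4.40 × 15 = 30.36 mm
development: 0.72 × 4.66 × 35 = 117.43 mm
mid-season: 1.09 × 7.51 × 45 = 368.37 mm
late-season: 0.75 × 7.44 × 35 = 195.30 mm
Seasonal total = 711.46 mm

711 mm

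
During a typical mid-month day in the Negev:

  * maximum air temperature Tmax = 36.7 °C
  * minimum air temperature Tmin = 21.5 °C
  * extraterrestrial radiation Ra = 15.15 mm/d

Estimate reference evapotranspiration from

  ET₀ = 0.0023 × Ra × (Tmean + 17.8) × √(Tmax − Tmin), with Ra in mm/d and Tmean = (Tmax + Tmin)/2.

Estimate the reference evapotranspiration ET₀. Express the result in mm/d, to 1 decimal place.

Tmean = (36.7 + 21.5)/2 = 29.10 °C
ET₀ = 0.0023 × 15.15 × (29.10 + 17.8) × √15.2 = 0.0023 × 15.15 × 46.90 × 3.8987 = 6.3714 mm/d

6.4 mm/d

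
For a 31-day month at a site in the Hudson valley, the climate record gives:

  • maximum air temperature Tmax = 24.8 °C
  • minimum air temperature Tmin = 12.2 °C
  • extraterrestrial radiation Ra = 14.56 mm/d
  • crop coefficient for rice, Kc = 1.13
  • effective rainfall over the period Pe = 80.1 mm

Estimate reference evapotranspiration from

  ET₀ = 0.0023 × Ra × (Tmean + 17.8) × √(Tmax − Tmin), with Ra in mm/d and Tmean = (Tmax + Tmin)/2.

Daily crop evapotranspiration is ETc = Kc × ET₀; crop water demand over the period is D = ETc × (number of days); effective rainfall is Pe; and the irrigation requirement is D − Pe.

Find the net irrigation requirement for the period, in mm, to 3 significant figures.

71.1 mm

Tmean = (24.8 + 12.2)/2 = 18.50 °C
ET₀ = 0.0023 × 14.56 × (18.50 + 17.8) × √12.6 = 0.0023 × 14.56 × 36.30 × 3.5496 = 4.3149 mm/d
ETc = Kc × ET₀ = 1.13 × 4.3149 = 4.8758 mm/d
Crop demand D = ETc × 31 d = 4.8758 × 31 = 151.150 mm
D − Pe = 151.150 − 80.1 = 71.050 mm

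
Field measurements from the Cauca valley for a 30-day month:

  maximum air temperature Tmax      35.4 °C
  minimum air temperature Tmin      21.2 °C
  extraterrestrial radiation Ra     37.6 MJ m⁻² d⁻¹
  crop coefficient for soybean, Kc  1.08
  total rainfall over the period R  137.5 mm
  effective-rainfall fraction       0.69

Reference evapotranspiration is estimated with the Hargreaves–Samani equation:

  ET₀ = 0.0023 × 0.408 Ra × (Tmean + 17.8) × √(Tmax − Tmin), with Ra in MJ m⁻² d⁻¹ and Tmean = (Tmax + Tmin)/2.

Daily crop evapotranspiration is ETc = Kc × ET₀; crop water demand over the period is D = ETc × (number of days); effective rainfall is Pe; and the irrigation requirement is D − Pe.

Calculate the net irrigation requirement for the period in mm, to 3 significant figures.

104 mm

Tmean = (35.4 + 21.2)/2 = 28.30 °C
0.408 Ra = 0.408 × 37.6 = 15.3408 mm/d equivalent
ET₀ = 0.0023 × 15.3408 × (28.30 + 17.8) × √14.2 = 0.0023 × 15.3408 × 46.10 × 3.7683 = 6.1295 mm/d
ETc = Kc × ET₀ = 1.08 × 6.1295 = 6.6199 mm/d
Crop demand D = ETc × 30 d = 6.6199 × 30 = 198.597 mm
Pe = 0.69 × 137.5 = 94.875 mm
D − Pe = 198.597 − 94.875 = 103.722 mm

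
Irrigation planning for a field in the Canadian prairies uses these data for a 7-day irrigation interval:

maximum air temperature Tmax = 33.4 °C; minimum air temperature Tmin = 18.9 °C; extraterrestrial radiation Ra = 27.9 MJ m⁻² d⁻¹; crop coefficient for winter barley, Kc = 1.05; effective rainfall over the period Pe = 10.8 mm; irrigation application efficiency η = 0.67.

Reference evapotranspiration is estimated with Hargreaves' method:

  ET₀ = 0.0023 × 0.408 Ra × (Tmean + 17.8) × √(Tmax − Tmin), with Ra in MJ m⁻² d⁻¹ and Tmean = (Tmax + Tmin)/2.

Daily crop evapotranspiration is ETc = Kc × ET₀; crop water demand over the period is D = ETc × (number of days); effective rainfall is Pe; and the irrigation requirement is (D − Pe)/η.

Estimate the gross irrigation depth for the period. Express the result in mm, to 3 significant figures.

Tmean = (33.4 + 18.9)/2 = 26.15 °C
0.408 Ra = 0.408 × 27.9 = 11.3832 mm/d equivalent
ET₀ = 0.0023 × 11.3832 × (26.15 + 17.8) × √14.5 = 0.0023 × 11.3832 × 43.95 × 3.8079 = 4.3816 mm/d
ETc = Kc × ET₀ = 1.05 × 4.3816 = 4.6007 mm/d
Crop demand D = ETc × 7 d = 4.6007 × 7 = 32.205 mm
D − Pe = 32.205 − 10.8 = 21.405 mm
Gross irrigation = 21.405 / 0.67 = 31.948 mm

31.9 mm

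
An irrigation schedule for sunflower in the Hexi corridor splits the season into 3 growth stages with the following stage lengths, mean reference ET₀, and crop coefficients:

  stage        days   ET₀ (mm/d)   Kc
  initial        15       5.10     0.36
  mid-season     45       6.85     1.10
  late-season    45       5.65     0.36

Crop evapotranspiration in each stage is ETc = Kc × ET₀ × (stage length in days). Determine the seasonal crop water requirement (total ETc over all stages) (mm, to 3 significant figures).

initial: 0.36 × 5.10 × 15 = 27.54 mm
mid-season: 1.10 × 6.85 × 45 = 339.08 mm
late-season: 0.36 × 5.65 × 45 = 91.53 mm
Seasonal total = 458.15 mm

458 mm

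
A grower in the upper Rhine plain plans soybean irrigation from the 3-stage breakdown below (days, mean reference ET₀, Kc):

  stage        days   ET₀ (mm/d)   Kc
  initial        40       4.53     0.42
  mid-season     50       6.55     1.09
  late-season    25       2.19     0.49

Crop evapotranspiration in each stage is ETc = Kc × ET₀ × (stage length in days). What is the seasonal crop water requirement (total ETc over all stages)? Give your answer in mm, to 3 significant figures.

initial: 0.42 × 4.53 × 40 = 76.10 mm
mid-season: 1.09 × 6.55 × 50 = 356.98 mm
late-season: 0.49 × 2.19 × 25 = 26.83 mm
Seasonal total = 459.91 mm

460 mm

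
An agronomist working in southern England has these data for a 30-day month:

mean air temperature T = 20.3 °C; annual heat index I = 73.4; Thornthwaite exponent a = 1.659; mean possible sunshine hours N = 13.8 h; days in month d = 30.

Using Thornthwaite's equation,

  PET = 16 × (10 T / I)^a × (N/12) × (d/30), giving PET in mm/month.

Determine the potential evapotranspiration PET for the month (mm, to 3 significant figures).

99.5 mm

10T/I = 10 × 20.3 / 73.4 = 2.7657
(10T/I)^a = 2.7657^1.659 = 5.4070
Uncorrected PET = 16 × 5.4070 = 86.512 mm
Correction = (N/12)(d/30) = (13.8/12)(30/30) = 1.1500
PET = 86.512 × 1.1500 = 99.489 mm/month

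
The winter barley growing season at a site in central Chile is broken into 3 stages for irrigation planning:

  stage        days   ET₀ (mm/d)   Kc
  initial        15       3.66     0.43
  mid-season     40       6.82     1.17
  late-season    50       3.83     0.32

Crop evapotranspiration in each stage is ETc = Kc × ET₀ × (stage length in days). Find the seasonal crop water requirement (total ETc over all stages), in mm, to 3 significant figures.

initial: 0.43 × 3.66 × 15 = 23.61 mm
mid-season: 1.17 × 6.82 × 40 = 319.18 mm
late-season: 0.32 × 3.83 × 50 = 61.28 mm
Seasonal total = 404.07 mm

404 mm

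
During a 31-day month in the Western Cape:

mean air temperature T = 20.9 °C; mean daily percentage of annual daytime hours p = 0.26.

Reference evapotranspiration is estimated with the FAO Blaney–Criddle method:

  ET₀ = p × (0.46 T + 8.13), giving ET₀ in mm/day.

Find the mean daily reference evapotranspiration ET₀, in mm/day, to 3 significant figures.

4.61 mm/day

ET₀ = 0.26 × (0.46 × 20.9 + 8.13) = 0.26 × 17.744 = 4.6134 mm/d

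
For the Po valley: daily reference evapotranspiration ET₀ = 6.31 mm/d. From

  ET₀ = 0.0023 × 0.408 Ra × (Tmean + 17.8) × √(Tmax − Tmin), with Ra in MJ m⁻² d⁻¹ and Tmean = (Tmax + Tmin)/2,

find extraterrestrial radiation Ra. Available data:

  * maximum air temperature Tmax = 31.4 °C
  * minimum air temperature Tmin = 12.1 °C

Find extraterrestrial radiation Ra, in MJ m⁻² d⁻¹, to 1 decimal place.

Tmean = (31.4+12.1)/2 = 21.75 °C; ΔT = 19.3
Ra = ET₀ / [0.0023 × 0.408 × (Tmean+17.8) × √ΔT]
   = 6.31 / (0.0023 × 0.408 × 39.55 × 4.3932) = 38.700 MJ m⁻² d⁻¹

38.7 MJ m⁻² d⁻¹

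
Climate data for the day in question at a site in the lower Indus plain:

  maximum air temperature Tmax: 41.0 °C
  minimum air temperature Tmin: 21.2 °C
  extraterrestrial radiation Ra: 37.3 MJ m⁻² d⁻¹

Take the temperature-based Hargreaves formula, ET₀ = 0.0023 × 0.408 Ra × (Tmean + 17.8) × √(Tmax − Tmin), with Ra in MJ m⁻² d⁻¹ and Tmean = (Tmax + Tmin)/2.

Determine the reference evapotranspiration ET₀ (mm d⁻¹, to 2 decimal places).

7.62 mm d⁻¹

Tmean = (41.0 + 21.2)/2 = 31.10 °C
0.408 Ra = 0.408 × 37.3 = 15.2184 mm/d equivalent
ET₀ = 0.0023 × 15.2184 × (31.10 + 17.8) × √19.8 = 0.0023 × 15.2184 × 48.90 × 4.4497 = 7.6162 mm/d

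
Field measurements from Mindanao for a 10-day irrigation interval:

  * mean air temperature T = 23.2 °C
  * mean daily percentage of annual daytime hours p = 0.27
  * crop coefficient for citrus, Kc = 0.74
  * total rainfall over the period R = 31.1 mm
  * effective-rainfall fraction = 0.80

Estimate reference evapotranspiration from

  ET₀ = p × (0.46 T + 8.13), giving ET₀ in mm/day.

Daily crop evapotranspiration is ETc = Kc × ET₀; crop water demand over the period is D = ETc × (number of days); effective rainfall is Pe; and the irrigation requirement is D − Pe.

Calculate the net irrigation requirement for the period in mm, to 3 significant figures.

ET₀ = 0.27 × (0.46 × 23.2 + 8.13) = 0.27 × 18.802 = 5.0765 mm/d
ETc = Kc × ET₀ = 0.74 × 5.0765 = 3.7566 mm/d
Crop demand D = ETc × 10 d = 3.7566 × 10 = 37.566 mm
Pe = 0.80 × 31.1 = 24.880 mm
D − Pe = 37.566 − 24.880 = 12.686 mm

12.7 mm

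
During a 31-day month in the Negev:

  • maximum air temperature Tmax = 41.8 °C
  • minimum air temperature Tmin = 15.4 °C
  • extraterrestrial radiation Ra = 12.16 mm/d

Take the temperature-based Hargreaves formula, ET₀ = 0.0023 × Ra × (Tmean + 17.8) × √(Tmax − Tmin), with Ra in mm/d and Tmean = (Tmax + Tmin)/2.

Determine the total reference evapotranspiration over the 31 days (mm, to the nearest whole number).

Tmean = (41.8 + 15.4)/2 = 28.60 °C
ET₀ = 0.0023 × 12.16 × (28.60 + 17.8) × √26.4 = 0.0023 × 12.16 × 46.40 × 5.1381 = 6.6678 mm/d
Over 31 days: 6.6678 × 31 = 206.702 mm

207 mm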